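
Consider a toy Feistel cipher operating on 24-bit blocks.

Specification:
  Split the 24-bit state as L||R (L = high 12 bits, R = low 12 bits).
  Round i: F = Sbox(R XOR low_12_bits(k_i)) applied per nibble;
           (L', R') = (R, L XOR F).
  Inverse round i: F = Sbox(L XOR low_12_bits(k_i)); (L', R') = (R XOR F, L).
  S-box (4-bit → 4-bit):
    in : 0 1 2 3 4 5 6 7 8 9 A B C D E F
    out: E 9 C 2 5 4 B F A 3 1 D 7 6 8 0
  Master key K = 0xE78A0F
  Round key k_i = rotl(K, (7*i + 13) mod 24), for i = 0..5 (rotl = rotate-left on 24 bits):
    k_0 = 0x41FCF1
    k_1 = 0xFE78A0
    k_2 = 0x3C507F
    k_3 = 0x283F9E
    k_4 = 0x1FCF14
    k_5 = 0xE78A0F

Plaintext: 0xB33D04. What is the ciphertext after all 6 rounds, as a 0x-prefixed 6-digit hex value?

0x9A8F23

s_0 = plaintext = 0xB33D04
s_1 = Round(s_0, k_0) = 0xD04237
s_2 = Round(s_1, k_1) = 0x237C3B
s_3 = Round(s_2, k_2) = 0xC3B562
s_4 = Round(s_3, k_3) = 0x562D3C
s_5 = Round(s_4, k_4) = 0xD3C9A8
s_6 = Round(s_5, k_5) = 0x9A8F23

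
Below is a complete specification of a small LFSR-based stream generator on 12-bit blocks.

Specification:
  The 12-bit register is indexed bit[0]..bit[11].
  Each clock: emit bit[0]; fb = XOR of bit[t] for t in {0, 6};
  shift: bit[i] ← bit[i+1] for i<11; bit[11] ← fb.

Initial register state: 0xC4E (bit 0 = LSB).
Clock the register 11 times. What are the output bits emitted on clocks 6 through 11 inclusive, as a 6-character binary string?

reg_0 = 0xC4E
clock 1: out=0, reg = 0xE27
clock 2: out=1, reg = 0xF13
clock 3: out=1, reg = 0xF89
clock 4: out=1, reg = 0xFC4
clock 5: out=0, reg = 0xFE2
clock 6: out=0, reg = 0xFF1
clock 7: out=1, reg = 0x7F8
clock 8: out=0, reg = 0xBFC
clock 9: out=0, reg = 0xDFE
clock 10: out=0, reg = 0xEFF
clock 11: out=1, reg = 0x77F

010001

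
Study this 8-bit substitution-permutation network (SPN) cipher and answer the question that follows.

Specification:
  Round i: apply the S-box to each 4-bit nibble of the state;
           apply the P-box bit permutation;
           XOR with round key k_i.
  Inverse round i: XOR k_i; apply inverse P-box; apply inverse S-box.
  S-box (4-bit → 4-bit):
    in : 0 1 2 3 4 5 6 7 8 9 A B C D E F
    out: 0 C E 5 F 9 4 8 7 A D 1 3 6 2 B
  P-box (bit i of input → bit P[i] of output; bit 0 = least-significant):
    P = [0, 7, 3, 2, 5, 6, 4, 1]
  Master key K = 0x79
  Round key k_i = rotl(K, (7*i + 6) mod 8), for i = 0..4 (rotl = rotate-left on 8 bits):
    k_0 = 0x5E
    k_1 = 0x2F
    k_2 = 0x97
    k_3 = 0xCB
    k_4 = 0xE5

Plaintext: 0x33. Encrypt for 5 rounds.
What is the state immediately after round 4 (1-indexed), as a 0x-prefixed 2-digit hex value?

s_0 = plaintext = 0x33
s_1 = Round(s_0, k_0) = 0x67
s_2 = Round(s_1, k_1) = 0x3B
s_3 = Round(s_2, k_2) = 0xA6
s_4 = Round(s_3, k_3) = 0xF1
s_5 = Round(s_4, k_4) = 0x8B

0xF1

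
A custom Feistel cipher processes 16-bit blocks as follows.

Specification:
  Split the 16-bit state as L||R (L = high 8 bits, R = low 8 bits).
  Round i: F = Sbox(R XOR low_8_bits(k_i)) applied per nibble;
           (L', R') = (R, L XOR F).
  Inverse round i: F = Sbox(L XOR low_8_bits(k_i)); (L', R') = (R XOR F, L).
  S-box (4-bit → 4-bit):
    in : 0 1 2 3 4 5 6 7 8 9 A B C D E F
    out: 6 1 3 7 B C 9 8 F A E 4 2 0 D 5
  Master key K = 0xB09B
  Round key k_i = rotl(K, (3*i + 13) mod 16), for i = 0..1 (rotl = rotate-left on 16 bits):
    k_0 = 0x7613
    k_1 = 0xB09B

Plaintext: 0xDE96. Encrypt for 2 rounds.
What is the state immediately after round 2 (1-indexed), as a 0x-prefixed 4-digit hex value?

s_0 = plaintext = 0xDE96
s_1 = Round(s_0, k_0) = 0x9622
s_2 = Round(s_1, k_1) = 0x22DC

0x22DC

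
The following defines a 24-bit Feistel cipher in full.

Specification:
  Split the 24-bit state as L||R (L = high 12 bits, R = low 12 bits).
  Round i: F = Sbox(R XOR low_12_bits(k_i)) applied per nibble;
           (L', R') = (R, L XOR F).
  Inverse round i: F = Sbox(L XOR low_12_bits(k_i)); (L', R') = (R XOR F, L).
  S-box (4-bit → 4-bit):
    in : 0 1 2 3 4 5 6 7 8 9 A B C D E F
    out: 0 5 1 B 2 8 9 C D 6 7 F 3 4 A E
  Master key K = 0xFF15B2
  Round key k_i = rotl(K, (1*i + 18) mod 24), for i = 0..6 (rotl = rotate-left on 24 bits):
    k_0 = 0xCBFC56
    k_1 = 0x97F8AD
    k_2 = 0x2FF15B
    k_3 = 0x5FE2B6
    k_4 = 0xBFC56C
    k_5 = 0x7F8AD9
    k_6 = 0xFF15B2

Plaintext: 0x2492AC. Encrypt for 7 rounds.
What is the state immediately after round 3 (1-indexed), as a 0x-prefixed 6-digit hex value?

s_0 = plaintext = 0x2492AC
s_1 = Round(s_0, k_0) = 0x2AC8AE
s_2 = Round(s_1, k_1) = 0x8AE2A7
s_3 = Round(s_2, k_2) = 0x2A734D
s_4 = Round(s_3, k_3) = 0x34D748
s_5 = Round(s_4, k_4) = 0x74825F
s_6 = Round(s_5, k_5) = 0x25FA91
s_7 = Round(s_6, k_6) = 0xA91C44

0x2A734D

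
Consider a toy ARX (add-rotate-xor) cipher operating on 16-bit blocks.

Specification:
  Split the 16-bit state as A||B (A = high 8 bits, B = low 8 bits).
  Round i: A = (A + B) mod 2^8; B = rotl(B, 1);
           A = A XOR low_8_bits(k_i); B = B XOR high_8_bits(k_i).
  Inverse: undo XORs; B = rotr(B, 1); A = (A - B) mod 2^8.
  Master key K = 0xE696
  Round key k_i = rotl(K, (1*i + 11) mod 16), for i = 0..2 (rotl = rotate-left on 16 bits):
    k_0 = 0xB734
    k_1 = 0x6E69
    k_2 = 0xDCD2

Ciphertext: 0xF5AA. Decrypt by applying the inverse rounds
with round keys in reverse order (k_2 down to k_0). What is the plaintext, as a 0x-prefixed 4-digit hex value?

s_0 = ciphertext = 0xF5AA
s_1 = InvRound(s_0, k_2) = 0xEC3B
s_2 = InvRound(s_1, k_1) = 0xDBAA
s_3 = InvRound(s_2, k_0) = 0x618E

0x618E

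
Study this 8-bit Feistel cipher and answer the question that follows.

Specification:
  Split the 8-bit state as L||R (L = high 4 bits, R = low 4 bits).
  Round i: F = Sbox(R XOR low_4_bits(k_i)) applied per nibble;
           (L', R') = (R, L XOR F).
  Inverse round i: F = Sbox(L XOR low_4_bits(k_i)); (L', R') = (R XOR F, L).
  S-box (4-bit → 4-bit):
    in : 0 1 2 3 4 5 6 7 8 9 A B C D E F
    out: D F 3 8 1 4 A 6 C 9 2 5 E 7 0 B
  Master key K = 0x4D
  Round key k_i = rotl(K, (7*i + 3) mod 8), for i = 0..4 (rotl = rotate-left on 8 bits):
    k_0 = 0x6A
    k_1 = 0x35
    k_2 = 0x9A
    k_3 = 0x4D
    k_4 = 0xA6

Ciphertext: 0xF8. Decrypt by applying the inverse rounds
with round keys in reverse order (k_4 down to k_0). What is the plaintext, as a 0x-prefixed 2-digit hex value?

s_0 = ciphertext = 0xF8
s_1 = InvRound(s_0, k_4) = 0x1F
s_2 = InvRound(s_1, k_3) = 0x11
s_3 = InvRound(s_2, k_2) = 0x41
s_4 = InvRound(s_3, k_1) = 0xE4
s_5 = InvRound(s_4, k_0) = 0x5E

0x5E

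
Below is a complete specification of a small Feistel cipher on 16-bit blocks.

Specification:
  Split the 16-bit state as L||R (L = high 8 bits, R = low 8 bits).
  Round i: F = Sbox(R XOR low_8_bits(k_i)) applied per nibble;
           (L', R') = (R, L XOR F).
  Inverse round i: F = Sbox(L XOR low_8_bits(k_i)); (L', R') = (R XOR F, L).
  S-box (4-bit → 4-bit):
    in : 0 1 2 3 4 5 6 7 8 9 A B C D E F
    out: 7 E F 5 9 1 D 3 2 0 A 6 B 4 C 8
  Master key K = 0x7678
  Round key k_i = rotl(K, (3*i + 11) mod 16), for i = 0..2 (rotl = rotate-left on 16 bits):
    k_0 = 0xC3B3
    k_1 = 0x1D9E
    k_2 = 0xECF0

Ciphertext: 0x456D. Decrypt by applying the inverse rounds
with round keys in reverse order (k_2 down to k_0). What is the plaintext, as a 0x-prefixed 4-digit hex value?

0x8C4A

s_0 = ciphertext = 0x456D
s_1 = InvRound(s_0, k_2) = 0x0C45
s_2 = InvRound(s_1, k_1) = 0x4A0C
s_3 = InvRound(s_2, k_0) = 0x8C4A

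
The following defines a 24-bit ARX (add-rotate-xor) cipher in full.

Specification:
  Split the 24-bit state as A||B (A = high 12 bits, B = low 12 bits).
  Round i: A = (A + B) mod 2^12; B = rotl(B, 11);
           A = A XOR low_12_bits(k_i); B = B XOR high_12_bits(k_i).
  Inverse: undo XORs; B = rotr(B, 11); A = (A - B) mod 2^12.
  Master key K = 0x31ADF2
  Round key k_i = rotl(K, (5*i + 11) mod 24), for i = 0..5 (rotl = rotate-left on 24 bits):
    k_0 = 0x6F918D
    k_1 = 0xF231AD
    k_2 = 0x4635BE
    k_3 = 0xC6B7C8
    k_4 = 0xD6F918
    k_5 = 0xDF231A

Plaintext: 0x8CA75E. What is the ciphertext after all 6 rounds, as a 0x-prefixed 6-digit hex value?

0x30820B

s_0 = plaintext = 0x8CA75E
s_1 = Round(s_0, k_0) = 0x1A5556
s_2 = Round(s_1, k_1) = 0x756D88
s_3 = Round(s_2, k_2) = 0x1602A7
s_4 = Round(s_3, k_3) = 0x3CF538
s_5 = Round(s_4, k_4) = 0x01FFF3
s_6 = Round(s_5, k_5) = 0x30820B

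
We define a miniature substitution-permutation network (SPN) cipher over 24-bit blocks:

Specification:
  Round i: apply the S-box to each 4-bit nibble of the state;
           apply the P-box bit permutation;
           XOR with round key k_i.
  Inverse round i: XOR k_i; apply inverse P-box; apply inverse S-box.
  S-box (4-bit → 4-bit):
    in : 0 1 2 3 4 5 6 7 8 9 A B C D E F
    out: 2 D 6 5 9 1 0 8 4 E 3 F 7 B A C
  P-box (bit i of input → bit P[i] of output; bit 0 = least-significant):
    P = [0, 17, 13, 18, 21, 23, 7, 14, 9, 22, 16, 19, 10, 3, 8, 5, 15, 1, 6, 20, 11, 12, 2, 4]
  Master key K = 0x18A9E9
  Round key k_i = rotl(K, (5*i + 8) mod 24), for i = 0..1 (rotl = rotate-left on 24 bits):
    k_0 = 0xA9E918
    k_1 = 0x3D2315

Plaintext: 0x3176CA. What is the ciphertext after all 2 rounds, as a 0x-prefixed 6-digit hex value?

0x22E9C2

s_0 = plaintext = 0x3176CA
s_1 = Round(s_0, k_0) = 0x1B61FD
s_2 = Round(s_1, k_1) = 0x22E9C2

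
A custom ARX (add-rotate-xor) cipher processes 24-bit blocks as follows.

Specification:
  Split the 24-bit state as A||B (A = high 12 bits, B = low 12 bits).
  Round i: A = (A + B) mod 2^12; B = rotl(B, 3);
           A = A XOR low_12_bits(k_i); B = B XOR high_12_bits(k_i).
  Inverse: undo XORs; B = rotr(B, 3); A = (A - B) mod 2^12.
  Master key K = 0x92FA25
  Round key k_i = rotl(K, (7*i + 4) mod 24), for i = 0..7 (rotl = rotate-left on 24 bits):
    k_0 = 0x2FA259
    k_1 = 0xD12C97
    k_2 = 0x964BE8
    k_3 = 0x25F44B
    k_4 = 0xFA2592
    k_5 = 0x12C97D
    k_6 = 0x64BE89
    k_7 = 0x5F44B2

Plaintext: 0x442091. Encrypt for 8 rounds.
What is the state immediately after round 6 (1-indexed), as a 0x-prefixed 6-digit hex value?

0xB18C5F

s_0 = plaintext = 0x442091
s_1 = Round(s_0, k_0) = 0x68A672
s_2 = Round(s_1, k_1) = 0x06BE81
s_3 = Round(s_2, k_2) = 0x504D6B
s_4 = Round(s_3, k_3) = 0x624901
s_5 = Round(s_4, k_4) = 0xAB77AE
s_6 = Round(s_5, k_5) = 0xB18C5F
s_7 = Round(s_6, k_6) = 0x9FE4B5
s_8 = Round(s_7, k_7) = 0xA0105E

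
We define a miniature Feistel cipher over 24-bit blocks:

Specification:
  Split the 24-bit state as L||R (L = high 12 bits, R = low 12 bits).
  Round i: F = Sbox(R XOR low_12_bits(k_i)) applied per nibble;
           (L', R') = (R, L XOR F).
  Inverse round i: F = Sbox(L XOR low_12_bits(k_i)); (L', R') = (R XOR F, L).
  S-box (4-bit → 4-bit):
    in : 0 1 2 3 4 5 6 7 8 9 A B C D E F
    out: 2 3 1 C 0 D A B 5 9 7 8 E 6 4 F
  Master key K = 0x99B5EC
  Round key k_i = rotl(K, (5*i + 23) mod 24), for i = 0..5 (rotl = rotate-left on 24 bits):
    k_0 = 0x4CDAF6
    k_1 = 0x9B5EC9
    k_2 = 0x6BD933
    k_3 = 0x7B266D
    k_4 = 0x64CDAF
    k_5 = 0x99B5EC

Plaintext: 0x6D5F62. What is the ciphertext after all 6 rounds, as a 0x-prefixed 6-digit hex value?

s_0 = plaintext = 0x6D5F62
s_1 = Round(s_0, k_0) = 0xF62B45
s_2 = Round(s_1, k_1) = 0xB4523C
s_3 = Round(s_2, k_2) = 0x23C36A
s_4 = Round(s_3, k_3) = 0x36AF17
s_5 = Round(s_4, k_4) = 0xF172EF
s_6 = Round(s_5, k_5) = 0x2EF43B

0x2EF43B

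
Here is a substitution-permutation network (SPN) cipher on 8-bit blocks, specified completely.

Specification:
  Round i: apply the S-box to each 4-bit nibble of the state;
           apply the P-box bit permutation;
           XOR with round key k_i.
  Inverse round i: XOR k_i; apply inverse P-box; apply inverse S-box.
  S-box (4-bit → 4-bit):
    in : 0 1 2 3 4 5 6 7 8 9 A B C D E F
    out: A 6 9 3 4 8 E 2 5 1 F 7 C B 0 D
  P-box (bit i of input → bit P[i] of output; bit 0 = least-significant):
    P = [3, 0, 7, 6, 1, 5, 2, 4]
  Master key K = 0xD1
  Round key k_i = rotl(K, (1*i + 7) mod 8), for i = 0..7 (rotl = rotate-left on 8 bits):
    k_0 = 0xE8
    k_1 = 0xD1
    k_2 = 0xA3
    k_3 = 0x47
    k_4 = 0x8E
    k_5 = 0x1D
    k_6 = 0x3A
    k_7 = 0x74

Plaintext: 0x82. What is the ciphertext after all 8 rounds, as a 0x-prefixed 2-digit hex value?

0x52

s_0 = plaintext = 0x82
s_1 = Round(s_0, k_0) = 0xA6
s_2 = Round(s_1, k_1) = 0x26
s_3 = Round(s_2, k_2) = 0x70
s_4 = Round(s_3, k_3) = 0x26
s_5 = Round(s_4, k_4) = 0x5D
s_6 = Round(s_5, k_5) = 0x44
s_7 = Round(s_6, k_6) = 0xBE
s_8 = Round(s_7, k_7) = 0x52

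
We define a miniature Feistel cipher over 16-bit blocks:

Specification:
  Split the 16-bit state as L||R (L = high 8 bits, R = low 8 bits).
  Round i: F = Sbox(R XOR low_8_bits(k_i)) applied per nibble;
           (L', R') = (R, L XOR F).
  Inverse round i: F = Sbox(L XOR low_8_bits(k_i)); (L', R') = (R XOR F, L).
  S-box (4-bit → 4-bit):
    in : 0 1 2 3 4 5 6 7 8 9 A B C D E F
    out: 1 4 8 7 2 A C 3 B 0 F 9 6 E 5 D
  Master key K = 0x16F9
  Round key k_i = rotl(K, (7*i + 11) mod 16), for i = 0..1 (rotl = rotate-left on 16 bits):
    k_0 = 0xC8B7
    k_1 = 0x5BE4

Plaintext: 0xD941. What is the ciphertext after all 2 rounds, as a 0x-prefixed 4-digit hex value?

s_0 = plaintext = 0xD941
s_1 = Round(s_0, k_0) = 0x4105
s_2 = Round(s_1, k_1) = 0x0515

0x0515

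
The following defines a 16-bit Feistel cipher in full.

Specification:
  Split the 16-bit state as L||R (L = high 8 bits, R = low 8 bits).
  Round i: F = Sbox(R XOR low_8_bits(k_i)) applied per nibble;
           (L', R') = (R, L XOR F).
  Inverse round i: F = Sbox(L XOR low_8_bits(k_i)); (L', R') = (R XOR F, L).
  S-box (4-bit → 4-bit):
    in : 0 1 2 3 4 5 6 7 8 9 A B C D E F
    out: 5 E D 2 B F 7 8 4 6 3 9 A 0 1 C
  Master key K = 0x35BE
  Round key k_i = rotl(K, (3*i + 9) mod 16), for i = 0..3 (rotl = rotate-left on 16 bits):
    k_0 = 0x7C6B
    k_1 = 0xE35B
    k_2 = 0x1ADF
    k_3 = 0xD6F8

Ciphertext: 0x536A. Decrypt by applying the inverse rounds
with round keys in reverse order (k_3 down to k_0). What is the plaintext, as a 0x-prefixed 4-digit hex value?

0x56EE

s_0 = ciphertext = 0x536A
s_1 = InvRound(s_0, k_3) = 0x5353
s_2 = InvRound(s_1, k_2) = 0x1953
s_3 = InvRound(s_2, k_1) = 0xEE19
s_4 = InvRound(s_3, k_0) = 0x56EE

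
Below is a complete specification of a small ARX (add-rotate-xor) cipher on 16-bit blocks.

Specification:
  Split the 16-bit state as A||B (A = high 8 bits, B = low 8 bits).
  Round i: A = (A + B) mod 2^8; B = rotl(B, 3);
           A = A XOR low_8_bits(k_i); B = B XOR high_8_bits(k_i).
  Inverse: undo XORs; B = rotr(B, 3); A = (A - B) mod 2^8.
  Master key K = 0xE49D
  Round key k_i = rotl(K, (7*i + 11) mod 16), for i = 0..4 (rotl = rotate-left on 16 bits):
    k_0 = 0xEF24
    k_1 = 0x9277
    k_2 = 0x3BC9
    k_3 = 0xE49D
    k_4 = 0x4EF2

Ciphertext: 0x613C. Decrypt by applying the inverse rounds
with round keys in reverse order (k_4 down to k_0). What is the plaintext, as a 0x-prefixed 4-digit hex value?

s_0 = ciphertext = 0x613C
s_1 = InvRound(s_0, k_4) = 0x454E
s_2 = InvRound(s_1, k_3) = 0x8355
s_3 = InvRound(s_2, k_2) = 0x7DCD
s_4 = InvRound(s_3, k_1) = 0x1FEB
s_5 = InvRound(s_4, k_0) = 0xBB80

0xBB80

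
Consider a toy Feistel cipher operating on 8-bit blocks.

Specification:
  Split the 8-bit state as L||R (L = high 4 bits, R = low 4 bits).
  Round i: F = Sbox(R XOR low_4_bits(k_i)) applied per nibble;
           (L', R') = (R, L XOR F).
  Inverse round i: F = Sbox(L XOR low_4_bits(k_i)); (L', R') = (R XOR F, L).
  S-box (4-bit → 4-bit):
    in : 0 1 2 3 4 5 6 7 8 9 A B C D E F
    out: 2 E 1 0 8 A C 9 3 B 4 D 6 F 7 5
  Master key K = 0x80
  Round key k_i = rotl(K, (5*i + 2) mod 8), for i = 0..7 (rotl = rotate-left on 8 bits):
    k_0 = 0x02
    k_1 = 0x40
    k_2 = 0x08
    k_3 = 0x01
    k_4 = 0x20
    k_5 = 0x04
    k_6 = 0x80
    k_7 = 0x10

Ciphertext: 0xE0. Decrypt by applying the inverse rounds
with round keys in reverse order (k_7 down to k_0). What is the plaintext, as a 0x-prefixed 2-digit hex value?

s_0 = ciphertext = 0xE0
s_1 = InvRound(s_0, k_7) = 0x7E
s_2 = InvRound(s_1, k_6) = 0x77
s_3 = InvRound(s_2, k_5) = 0x77
s_4 = InvRound(s_3, k_4) = 0xE7
s_5 = InvRound(s_4, k_3) = 0x2E
s_6 = InvRound(s_5, k_2) = 0xA2
s_7 = InvRound(s_6, k_1) = 0x6A
s_8 = InvRound(s_7, k_0) = 0x26

0x26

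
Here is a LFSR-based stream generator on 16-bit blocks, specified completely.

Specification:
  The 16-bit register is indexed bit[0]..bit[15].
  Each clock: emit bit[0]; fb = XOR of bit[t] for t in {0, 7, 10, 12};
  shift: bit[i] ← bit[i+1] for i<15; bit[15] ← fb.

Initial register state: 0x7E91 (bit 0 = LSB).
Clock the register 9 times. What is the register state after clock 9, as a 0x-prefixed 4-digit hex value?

0x1A3F

reg_0 = 0x7E91
clock 1: out=1, reg = 0x3F48
clock 2: out=0, reg = 0x1FA4
clock 3: out=0, reg = 0x8FD2
clock 4: out=0, reg = 0x47E9
clock 5: out=1, reg = 0xA3F4
clock 6: out=0, reg = 0xD1FA
clock 7: out=0, reg = 0x68FD
clock 8: out=1, reg = 0x347E
clock 9: out=0, reg = 0x1A3F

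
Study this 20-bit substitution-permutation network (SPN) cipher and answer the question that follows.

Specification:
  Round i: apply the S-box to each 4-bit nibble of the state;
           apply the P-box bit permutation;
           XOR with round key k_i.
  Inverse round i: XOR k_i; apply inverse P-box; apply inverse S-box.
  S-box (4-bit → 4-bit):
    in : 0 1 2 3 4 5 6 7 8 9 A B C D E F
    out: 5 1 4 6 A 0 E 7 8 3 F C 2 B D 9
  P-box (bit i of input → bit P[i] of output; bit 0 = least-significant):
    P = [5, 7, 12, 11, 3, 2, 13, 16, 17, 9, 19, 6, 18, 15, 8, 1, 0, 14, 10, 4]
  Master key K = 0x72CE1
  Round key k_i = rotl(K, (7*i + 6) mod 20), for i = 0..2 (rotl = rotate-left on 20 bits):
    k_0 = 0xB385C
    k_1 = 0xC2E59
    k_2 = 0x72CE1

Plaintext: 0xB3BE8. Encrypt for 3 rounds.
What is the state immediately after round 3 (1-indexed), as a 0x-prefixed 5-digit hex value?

s_0 = plaintext = 0xB3BE8
s_1 = Round(s_0, k_0) = 0x29504
s_2 = Round(s_1, k_1) = 0x882D1
s_3 = Round(s_2, k_2) = 0xE2CDF

0xE2CDF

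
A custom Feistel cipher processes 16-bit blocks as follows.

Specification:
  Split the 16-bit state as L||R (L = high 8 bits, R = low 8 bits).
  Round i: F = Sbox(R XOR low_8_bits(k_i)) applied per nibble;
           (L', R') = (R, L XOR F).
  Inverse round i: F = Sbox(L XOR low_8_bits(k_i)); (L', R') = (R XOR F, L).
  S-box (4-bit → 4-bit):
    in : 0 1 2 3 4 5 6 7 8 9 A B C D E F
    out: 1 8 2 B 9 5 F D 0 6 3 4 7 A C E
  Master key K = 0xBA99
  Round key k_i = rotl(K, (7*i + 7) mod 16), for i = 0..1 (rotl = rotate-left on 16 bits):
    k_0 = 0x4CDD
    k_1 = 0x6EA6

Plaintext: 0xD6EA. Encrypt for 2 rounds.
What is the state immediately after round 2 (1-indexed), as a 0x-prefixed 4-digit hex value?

s_0 = plaintext = 0xD6EA
s_1 = Round(s_0, k_0) = 0xEA6B
s_2 = Round(s_1, k_1) = 0x6B90

0x6B90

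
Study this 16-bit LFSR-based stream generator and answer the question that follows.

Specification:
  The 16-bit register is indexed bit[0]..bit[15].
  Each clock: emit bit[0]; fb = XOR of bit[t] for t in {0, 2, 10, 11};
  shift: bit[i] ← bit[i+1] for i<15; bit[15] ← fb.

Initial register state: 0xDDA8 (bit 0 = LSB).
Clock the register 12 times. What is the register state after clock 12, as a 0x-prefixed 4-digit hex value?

reg_0 = 0xDDA8
clock 1: out=0, reg = 0x6ED4
clock 2: out=0, reg = 0xB76A
clock 3: out=0, reg = 0xDBB5
clock 4: out=1, reg = 0xEDDA
clock 5: out=0, reg = 0x76ED
clock 6: out=1, reg = 0xBB76
clock 7: out=0, reg = 0x5DBB
clock 8: out=1, reg = 0xAEDD
clock 9: out=1, reg = 0x576E
clock 10: out=0, reg = 0x2BB7
clock 11: out=1, reg = 0x95DB
clock 12: out=1, reg = 0x4AED

0x4AED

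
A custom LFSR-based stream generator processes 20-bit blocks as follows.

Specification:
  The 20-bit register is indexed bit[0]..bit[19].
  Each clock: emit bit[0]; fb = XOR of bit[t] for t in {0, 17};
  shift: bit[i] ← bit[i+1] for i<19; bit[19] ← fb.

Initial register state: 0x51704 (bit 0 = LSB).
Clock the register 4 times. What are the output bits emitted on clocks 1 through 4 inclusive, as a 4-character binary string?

0010

reg_0 = 0x51704
clock 1: out=0, reg = 0x28B82
clock 2: out=0, reg = 0x945C1
clock 3: out=1, reg = 0xCA2E0
clock 4: out=0, reg = 0x65170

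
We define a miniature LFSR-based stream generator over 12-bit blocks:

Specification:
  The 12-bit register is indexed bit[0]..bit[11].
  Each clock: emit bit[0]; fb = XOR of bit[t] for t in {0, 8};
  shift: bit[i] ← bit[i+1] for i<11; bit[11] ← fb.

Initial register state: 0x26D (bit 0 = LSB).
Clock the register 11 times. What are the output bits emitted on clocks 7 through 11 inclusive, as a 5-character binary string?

reg_0 = 0x26D
clock 1: out=1, reg = 0x936
clock 2: out=0, reg = 0xC9B
clock 3: out=1, reg = 0xE4D
clock 4: out=1, reg = 0xF26
clock 5: out=0, reg = 0xF93
clock 6: out=1, reg = 0x7C9
clock 7: out=1, reg = 0x3E4
clock 8: out=0, reg = 0x9F2
clock 9: out=0, reg = 0xCF9
clock 10: out=1, reg = 0xE7C
clock 11: out=0, reg = 0x73E

10010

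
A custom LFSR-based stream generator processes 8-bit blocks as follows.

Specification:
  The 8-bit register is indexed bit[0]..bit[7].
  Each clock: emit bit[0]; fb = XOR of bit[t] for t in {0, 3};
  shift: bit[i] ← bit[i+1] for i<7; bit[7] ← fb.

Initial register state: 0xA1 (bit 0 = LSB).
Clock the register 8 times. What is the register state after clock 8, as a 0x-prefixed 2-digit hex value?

reg_0 = 0xA1
clock 1: out=1, reg = 0xD0
clock 2: out=0, reg = 0x68
clock 3: out=0, reg = 0xB4
clock 4: out=0, reg = 0x5A
clock 5: out=0, reg = 0xAD
clock 6: out=1, reg = 0x56
clock 7: out=0, reg = 0x2B
clock 8: out=1, reg = 0x15

0x15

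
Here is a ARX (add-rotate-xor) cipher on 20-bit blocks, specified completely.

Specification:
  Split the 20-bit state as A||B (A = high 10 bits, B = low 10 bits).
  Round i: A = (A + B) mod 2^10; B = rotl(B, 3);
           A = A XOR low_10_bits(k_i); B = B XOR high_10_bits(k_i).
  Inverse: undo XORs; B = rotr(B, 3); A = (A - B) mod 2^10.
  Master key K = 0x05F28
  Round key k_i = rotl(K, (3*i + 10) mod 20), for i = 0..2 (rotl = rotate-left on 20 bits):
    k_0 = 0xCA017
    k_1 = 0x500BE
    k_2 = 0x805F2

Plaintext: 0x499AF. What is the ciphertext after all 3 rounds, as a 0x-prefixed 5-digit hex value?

s_0 = plaintext = 0x499AF
s_1 = Round(s_0, k_0) = 0xB0A53
s_2 = Round(s_1, k_1) = 0x6AFDC
s_3 = Round(s_2, k_2) = 0x1D4E6

0x1D4E6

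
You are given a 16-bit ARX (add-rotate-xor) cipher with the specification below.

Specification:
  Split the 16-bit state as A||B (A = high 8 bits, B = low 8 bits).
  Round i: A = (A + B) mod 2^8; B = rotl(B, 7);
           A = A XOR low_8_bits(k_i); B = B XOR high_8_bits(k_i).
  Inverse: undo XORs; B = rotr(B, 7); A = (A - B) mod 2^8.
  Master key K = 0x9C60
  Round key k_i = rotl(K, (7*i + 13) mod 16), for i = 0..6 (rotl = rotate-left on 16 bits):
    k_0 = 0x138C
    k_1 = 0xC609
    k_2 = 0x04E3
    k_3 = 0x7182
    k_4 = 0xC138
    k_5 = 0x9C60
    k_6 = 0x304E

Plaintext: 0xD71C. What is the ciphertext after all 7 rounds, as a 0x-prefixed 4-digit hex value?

s_0 = plaintext = 0xD71C
s_1 = Round(s_0, k_0) = 0x7F1D
s_2 = Round(s_1, k_1) = 0x9548
s_3 = Round(s_2, k_2) = 0x3E20
s_4 = Round(s_3, k_3) = 0xDC61
s_5 = Round(s_4, k_4) = 0x0571
s_6 = Round(s_5, k_5) = 0x1624
s_7 = Round(s_6, k_6) = 0x7422

0x7422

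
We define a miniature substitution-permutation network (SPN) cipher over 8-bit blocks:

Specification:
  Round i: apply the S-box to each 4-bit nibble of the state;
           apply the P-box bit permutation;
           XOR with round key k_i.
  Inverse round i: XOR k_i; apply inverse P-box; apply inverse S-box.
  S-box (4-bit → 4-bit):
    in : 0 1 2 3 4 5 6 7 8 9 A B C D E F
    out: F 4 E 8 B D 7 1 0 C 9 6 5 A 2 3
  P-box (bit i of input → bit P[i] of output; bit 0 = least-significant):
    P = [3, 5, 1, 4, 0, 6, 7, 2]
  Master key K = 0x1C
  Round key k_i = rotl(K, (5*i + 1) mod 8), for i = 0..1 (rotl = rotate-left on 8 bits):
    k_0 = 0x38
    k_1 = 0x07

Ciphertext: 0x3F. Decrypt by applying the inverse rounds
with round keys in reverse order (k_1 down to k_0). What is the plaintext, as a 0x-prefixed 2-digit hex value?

0x94

s_0 = ciphertext = 0x3F
s_1 = InvRound(s_0, k_1) = 0x84
s_2 = InvRound(s_1, k_0) = 0x94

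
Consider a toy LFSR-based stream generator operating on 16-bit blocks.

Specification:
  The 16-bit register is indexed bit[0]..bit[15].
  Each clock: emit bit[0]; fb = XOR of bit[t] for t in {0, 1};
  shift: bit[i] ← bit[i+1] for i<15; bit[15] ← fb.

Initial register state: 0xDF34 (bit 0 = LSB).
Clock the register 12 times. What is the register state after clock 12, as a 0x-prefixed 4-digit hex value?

0x0AED

reg_0 = 0xDF34
clock 1: out=0, reg = 0x6F9A
clock 2: out=0, reg = 0xB7CD
clock 3: out=1, reg = 0xDBE6
clock 4: out=0, reg = 0xEDF3
clock 5: out=1, reg = 0x76F9
clock 6: out=1, reg = 0xBB7C
clock 7: out=0, reg = 0x5DBE
clock 8: out=0, reg = 0xAEDF
clock 9: out=1, reg = 0x576F
clock 10: out=1, reg = 0x2BB7
clock 11: out=1, reg = 0x15DB
clock 12: out=1, reg = 0x0AED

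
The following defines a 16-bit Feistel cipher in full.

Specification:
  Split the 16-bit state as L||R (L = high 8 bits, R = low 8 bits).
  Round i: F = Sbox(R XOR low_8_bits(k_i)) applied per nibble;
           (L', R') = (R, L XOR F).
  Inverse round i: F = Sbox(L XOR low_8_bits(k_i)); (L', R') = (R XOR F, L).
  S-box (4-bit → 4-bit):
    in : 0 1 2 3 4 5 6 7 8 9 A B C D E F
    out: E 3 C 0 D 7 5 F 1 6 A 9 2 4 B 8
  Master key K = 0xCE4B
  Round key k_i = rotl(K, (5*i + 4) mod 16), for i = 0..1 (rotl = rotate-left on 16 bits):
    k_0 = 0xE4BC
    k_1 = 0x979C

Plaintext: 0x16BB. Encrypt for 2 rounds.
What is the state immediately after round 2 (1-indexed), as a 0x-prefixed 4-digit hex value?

0xF9EC

s_0 = plaintext = 0x16BB
s_1 = Round(s_0, k_0) = 0xBBF9
s_2 = Round(s_1, k_1) = 0xF9EC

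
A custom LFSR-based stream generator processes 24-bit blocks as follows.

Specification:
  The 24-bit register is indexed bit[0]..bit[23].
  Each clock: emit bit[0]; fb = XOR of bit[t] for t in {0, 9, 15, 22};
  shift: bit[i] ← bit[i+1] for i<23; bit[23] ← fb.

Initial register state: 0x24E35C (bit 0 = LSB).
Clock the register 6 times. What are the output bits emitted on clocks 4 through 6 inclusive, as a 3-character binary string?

110

reg_0 = 0x24E35C
clock 1: out=0, reg = 0x1271AE
clock 2: out=0, reg = 0x0938D7
clock 3: out=1, reg = 0x849C6B
clock 4: out=1, reg = 0x424E35
clock 5: out=1, reg = 0xA1271A
clock 6: out=0, reg = 0xD0938D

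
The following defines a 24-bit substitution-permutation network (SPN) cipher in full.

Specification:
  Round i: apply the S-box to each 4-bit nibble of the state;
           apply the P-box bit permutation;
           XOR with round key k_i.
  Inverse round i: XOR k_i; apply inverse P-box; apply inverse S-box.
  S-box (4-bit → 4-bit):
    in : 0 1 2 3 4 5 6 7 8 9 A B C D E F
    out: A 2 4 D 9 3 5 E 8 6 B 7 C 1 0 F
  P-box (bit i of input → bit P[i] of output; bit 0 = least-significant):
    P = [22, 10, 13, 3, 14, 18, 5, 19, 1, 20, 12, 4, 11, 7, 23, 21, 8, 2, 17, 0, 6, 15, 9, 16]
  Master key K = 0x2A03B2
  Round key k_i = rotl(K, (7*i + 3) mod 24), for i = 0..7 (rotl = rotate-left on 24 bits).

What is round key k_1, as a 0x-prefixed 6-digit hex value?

0x0EC8A8

K = 0x2A03B2
k_0 = rotl(K, (7*0+3) mod 24) = rotl(K, 3) = 0x501D91
k_1 = rotl(K, (7*1+3) mod 24) = rotl(K, 10) = 0x0EC8A8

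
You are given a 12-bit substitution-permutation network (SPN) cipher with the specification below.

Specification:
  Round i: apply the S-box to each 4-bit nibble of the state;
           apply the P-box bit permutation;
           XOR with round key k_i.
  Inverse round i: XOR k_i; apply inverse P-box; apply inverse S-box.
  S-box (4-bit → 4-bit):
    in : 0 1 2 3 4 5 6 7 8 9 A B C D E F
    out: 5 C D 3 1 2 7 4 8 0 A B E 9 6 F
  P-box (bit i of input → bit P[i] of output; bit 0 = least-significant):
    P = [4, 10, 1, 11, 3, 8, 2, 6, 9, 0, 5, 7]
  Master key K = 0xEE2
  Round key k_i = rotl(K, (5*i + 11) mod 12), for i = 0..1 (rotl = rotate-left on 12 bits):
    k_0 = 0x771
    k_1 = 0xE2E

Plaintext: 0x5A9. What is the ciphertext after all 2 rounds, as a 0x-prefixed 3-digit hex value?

0xD15

s_0 = plaintext = 0x5A9
s_1 = Round(s_0, k_0) = 0x630
s_2 = Round(s_1, k_1) = 0xD15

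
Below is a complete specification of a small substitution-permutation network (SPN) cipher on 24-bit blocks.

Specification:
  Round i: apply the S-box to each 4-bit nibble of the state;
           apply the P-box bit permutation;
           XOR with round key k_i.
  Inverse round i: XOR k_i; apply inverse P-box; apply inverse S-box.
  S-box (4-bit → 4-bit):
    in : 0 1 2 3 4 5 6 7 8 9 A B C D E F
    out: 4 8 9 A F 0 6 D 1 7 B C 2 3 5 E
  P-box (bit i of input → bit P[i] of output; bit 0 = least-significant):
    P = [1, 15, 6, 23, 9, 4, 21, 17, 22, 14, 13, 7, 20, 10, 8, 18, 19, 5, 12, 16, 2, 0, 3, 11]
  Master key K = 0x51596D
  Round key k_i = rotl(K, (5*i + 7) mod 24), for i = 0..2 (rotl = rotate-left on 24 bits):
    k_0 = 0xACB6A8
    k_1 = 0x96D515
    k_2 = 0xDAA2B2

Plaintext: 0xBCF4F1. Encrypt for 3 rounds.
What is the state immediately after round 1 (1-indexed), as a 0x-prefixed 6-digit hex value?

0x4ADB10

s_0 = plaintext = 0xBCF4F1
s_1 = Round(s_0, k_0) = 0x4ADB10
s_2 = Round(s_1, k_1) = 0x8DF9F8
s_3 = Round(s_2, k_2) = 0xB4C784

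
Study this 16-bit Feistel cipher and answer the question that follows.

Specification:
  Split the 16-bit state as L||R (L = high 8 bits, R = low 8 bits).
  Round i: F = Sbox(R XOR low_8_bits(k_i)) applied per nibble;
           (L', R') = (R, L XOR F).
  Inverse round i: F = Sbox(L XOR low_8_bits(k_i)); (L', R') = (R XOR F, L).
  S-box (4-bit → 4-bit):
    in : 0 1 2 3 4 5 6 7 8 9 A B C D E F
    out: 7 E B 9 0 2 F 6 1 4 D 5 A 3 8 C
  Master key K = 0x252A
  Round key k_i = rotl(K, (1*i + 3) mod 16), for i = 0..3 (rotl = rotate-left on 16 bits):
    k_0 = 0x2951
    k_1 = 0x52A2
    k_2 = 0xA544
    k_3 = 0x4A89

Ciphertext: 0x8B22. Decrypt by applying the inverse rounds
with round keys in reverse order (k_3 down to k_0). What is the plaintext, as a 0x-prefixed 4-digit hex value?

s_0 = ciphertext = 0x8B22
s_1 = InvRound(s_0, k_3) = 0x598B
s_2 = InvRound(s_1, k_2) = 0x6859
s_3 = InvRound(s_2, k_1) = 0xF468
s_4 = InvRound(s_3, k_0) = 0xBAF4

0xBAF4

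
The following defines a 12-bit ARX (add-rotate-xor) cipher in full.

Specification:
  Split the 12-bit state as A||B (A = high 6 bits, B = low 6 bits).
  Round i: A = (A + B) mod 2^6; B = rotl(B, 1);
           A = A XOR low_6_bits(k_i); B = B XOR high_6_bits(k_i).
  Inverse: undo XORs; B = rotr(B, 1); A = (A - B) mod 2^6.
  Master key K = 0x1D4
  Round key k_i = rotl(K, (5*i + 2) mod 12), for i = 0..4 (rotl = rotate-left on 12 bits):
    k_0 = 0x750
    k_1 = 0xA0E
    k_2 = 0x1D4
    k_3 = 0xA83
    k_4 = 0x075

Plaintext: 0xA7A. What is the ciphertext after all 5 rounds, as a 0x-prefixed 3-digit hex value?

0x947

s_0 = plaintext = 0xA7A
s_1 = Round(s_0, k_0) = 0xCE8
s_2 = Round(s_1, k_1) = 0x579
s_3 = Round(s_2, k_2) = 0x6B4
s_4 = Round(s_3, k_3) = 0x343
s_5 = Round(s_4, k_4) = 0x947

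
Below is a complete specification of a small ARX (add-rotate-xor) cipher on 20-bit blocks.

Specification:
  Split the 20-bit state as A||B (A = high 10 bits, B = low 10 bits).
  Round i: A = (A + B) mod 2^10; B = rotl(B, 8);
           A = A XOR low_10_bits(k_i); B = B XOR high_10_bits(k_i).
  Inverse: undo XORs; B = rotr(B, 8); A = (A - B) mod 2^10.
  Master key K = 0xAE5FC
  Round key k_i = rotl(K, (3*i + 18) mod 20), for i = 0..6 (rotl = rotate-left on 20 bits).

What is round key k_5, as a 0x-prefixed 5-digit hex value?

0xF95CB

K = 0xAE5FC
k_0 = rotl(K, (3*0+18) mod 20) = rotl(K, 18) = 0x2B97F
k_1 = rotl(K, (3*1+18) mod 20) = rotl(K, 1) = 0x5CBF9
k_2 = rotl(K, (3*2+18) mod 20) = rotl(K, 4) = 0xE5FCA
k_3 = rotl(K, (3*3+18) mod 20) = rotl(K, 7) = 0x2FE57
k_4 = rotl(K, (3*4+18) mod 20) = rotl(K, 10) = 0x7F2B9
k_5 = rotl(K, (3*5+18) mod 20) = rotl(K, 13) = 0xF95CB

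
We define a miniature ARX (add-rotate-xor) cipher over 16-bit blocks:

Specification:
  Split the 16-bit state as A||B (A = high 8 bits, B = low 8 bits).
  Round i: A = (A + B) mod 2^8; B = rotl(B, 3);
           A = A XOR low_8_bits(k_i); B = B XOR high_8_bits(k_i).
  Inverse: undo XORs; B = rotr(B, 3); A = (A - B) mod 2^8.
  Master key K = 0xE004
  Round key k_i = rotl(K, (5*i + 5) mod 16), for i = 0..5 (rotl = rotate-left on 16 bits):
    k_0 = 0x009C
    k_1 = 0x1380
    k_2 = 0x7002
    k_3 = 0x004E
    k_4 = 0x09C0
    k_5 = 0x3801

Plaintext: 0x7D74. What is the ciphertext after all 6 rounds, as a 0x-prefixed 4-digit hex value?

s_0 = plaintext = 0x7D74
s_1 = Round(s_0, k_0) = 0x6DA3
s_2 = Round(s_1, k_1) = 0x900E
s_3 = Round(s_2, k_2) = 0x9C00
s_4 = Round(s_3, k_3) = 0xD200
s_5 = Round(s_4, k_4) = 0x1209
s_6 = Round(s_5, k_5) = 0x1A70

0x1A70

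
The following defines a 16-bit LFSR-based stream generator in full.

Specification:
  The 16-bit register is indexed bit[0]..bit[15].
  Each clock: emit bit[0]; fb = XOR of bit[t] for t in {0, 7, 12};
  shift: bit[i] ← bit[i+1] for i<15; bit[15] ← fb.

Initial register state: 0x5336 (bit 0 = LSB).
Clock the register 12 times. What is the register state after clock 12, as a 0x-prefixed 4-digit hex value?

0x5C55

reg_0 = 0x5336
clock 1: out=0, reg = 0xA99B
clock 2: out=1, reg = 0x54CD
clock 3: out=1, reg = 0xAA66
clock 4: out=0, reg = 0x5533
clock 5: out=1, reg = 0x2A99
clock 6: out=1, reg = 0x154C
clock 7: out=0, reg = 0x8AA6
clock 8: out=0, reg = 0xC553
clock 9: out=1, reg = 0xE2A9
clock 10: out=1, reg = 0x7154
clock 11: out=0, reg = 0xB8AA
clock 12: out=0, reg = 0x5C55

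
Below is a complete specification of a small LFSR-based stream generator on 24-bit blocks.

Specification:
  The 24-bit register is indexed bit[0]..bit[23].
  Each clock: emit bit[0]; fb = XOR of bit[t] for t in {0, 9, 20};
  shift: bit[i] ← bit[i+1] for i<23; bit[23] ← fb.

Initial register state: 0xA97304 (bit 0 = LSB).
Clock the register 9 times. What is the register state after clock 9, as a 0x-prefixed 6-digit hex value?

0xE3D4B9

reg_0 = 0xA97304
clock 1: out=0, reg = 0xD4B982
clock 2: out=0, reg = 0xEA5CC1
clock 3: out=1, reg = 0xF52E60
clock 4: out=0, reg = 0x7A9730
clock 5: out=0, reg = 0x3D4B98
clock 6: out=0, reg = 0x1EA5CC
clock 7: out=0, reg = 0x8F52E6
clock 8: out=0, reg = 0xC7A973
clock 9: out=1, reg = 0xE3D4B9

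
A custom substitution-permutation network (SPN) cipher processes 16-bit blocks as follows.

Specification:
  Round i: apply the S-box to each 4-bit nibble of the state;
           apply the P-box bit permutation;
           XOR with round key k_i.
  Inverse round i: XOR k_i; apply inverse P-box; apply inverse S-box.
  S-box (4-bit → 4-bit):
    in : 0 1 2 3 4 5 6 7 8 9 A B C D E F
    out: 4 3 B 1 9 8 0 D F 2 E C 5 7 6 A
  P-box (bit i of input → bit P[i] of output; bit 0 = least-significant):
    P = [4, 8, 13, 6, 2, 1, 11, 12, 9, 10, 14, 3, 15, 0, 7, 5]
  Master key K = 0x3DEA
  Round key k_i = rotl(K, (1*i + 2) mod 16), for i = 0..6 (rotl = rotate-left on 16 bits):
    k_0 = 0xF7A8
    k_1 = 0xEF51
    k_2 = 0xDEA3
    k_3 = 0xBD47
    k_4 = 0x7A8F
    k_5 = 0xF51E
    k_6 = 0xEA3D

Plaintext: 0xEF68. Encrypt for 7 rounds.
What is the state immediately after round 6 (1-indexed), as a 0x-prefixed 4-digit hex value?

0x92EC

s_0 = plaintext = 0xEF68
s_1 = Round(s_0, k_0) = 0xD271
s_2 = Round(s_1, k_1) = 0x70CC
s_3 = Round(s_2, k_2) = 0x3617
s_4 = Round(s_3, k_3) = 0x1D11
s_5 = Round(s_4, k_4) = 0xBD98
s_6 = Round(s_5, k_5) = 0x92EC
s_7 = Round(s_6, k_6) = 0xC426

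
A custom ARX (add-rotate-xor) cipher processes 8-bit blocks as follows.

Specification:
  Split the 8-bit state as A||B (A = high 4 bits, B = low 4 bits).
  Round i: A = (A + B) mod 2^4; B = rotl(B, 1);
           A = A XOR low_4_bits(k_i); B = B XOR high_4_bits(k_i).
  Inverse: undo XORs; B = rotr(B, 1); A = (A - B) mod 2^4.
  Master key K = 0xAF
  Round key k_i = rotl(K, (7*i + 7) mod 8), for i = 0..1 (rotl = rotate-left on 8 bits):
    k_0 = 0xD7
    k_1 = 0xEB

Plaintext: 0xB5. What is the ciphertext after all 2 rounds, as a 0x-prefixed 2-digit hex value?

0x50

s_0 = plaintext = 0xB5
s_1 = Round(s_0, k_0) = 0x77
s_2 = Round(s_1, k_1) = 0x50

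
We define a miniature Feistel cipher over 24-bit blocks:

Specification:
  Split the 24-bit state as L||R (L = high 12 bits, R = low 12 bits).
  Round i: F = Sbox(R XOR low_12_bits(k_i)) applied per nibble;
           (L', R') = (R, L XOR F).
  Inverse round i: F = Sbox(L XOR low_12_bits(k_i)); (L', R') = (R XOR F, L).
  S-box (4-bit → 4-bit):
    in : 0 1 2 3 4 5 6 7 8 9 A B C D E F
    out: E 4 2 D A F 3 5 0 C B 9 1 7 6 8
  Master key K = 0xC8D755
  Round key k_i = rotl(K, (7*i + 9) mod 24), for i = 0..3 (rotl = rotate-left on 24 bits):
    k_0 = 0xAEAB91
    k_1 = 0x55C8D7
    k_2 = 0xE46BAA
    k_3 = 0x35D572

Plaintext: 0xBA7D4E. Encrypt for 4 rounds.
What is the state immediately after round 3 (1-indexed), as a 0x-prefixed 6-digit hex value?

0x3AE835

s_0 = plaintext = 0xBA7D4E
s_1 = Round(s_0, k_0) = 0xD4E8DF
s_2 = Round(s_1, k_1) = 0x8DF3AE
s_3 = Round(s_2, k_2) = 0x3AE835
s_4 = Round(s_3, k_3) = 0x83540B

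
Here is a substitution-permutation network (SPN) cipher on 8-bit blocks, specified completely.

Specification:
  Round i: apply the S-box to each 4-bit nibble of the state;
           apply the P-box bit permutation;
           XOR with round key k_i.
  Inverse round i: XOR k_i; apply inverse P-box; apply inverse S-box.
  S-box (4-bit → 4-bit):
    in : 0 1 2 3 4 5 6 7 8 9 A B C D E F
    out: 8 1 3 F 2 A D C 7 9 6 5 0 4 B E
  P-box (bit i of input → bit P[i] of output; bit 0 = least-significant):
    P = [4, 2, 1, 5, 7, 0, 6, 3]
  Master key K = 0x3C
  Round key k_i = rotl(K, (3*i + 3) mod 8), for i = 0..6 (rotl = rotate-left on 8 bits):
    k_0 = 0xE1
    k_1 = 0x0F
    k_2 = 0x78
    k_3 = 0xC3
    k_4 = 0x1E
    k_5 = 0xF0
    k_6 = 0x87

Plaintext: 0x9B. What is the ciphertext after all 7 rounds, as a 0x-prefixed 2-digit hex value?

s_0 = plaintext = 0x9B
s_1 = Round(s_0, k_0) = 0x7B
s_2 = Round(s_1, k_1) = 0x55
s_3 = Round(s_2, k_2) = 0x55
s_4 = Round(s_3, k_3) = 0xEE
s_5 = Round(s_4, k_4) = 0xA3
s_6 = Round(s_5, k_5) = 0x87
s_7 = Round(s_6, k_6) = 0x64

0x64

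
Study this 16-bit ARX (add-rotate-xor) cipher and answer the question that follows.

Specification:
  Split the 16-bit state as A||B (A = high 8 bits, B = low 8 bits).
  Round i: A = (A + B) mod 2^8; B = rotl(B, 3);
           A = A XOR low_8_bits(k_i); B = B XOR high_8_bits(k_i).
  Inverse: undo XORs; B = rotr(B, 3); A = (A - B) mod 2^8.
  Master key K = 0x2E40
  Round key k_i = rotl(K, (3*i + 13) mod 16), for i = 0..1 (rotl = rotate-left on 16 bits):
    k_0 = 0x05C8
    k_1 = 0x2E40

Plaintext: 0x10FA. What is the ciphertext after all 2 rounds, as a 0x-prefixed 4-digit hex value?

s_0 = plaintext = 0x10FA
s_1 = Round(s_0, k_0) = 0xC2D2
s_2 = Round(s_1, k_1) = 0xD4B8

0xD4B8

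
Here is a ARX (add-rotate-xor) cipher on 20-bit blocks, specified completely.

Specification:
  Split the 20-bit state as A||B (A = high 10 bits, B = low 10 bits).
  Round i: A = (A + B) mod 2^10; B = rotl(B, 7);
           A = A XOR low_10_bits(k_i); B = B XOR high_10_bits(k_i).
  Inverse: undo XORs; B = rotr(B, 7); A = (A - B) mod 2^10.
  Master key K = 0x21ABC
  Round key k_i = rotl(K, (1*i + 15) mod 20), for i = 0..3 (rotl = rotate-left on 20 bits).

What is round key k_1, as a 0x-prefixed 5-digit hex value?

0xC21AB

K = 0x21ABC
k_0 = rotl(K, (1*0+15) mod 20) = rotl(K, 15) = 0xE10D5
k_1 = rotl(K, (1*1+15) mod 20) = rotl(K, 16) = 0xC21AB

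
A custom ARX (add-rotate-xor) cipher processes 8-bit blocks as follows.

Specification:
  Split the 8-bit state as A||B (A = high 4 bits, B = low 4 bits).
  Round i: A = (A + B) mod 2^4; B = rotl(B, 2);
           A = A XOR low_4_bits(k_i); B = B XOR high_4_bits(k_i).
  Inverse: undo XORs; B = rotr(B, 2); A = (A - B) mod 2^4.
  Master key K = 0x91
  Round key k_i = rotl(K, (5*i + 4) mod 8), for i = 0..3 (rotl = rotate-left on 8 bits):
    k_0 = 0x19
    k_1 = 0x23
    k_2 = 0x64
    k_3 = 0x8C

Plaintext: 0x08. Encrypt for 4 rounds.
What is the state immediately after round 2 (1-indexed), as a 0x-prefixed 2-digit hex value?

s_0 = plaintext = 0x08
s_1 = Round(s_0, k_0) = 0x13
s_2 = Round(s_1, k_1) = 0x7E
s_3 = Round(s_2, k_2) = 0x1D
s_4 = Round(s_3, k_3) = 0x2F

0x7E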